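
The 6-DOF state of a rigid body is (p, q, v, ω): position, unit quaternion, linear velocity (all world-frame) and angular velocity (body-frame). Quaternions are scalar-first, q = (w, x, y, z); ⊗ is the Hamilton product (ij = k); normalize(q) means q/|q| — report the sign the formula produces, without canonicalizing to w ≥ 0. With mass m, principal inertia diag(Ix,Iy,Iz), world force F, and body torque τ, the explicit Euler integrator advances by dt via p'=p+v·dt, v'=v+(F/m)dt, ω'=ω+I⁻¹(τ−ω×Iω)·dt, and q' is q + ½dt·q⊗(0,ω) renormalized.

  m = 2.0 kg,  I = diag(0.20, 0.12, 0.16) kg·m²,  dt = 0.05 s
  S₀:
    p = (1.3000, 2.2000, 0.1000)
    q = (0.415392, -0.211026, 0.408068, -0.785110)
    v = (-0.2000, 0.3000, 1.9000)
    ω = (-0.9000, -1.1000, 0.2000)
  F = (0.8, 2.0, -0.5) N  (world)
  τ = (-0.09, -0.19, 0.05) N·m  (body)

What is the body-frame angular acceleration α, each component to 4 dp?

α = (-0.4060, -1.5233, 0.8075)

precession coupling ω×(Iω) = (-0.0088, -0.0072, -0.0792)
angular accel α = (-0.4060, -1.5233, 0.8075)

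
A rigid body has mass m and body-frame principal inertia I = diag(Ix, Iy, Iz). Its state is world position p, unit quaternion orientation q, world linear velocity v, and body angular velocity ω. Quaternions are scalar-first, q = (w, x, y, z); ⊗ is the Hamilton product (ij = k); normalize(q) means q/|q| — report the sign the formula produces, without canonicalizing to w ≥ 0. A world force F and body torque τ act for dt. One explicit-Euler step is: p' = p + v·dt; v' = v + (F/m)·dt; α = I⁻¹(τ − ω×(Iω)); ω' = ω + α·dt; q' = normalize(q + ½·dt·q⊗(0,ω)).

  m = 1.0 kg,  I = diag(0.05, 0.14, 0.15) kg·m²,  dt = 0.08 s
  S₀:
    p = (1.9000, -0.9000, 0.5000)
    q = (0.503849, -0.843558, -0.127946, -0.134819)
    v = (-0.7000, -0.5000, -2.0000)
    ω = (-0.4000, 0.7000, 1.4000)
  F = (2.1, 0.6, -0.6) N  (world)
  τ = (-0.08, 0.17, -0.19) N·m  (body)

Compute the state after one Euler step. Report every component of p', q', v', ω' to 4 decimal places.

a = F/m = (2.1000, 0.6000, -0.6000)
p' = p + v·dt = (1.8440, -0.9400, 0.3400)
new velocity v' = (-0.5320, -0.4520, -2.0480)
α = I⁻¹(τ − ω×Iω) = (-1.7960, 0.8143, -1.0987)
ω + α·dt = (-0.5437, 0.7651, 1.3121)
Hamilton product q⊗(0,ω) = (-0.0591144, -0.2862907, 1.5876031, 0.0637196)
q' = normalize(q + ½dt·q⊗(0,ω)) = (0.5004, -0.8532, -0.0643, -0.1320)

p' = (1.8440, -0.9400, 0.3400)
q' = (0.5004, -0.8532, -0.0643, -0.1320)
v' = (-0.5320, -0.4520, -2.0480)
ω' = (-0.5437, 0.7651, 1.3121)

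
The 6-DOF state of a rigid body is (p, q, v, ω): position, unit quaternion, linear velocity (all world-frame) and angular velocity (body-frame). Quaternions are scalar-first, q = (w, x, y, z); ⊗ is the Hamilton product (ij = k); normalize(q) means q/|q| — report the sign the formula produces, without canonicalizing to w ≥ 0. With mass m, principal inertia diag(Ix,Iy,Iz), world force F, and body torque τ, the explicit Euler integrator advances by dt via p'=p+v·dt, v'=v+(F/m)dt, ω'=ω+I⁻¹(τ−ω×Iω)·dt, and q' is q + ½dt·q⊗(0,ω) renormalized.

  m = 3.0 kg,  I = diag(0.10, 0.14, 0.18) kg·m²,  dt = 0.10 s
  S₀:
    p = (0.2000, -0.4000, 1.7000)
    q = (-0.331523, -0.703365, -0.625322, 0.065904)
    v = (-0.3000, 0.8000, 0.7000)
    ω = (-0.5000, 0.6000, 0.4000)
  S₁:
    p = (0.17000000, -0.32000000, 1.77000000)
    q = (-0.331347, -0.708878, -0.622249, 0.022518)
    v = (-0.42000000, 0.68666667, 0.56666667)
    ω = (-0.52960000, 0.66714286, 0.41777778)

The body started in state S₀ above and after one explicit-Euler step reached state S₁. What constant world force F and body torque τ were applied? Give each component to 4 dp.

Δv = v₁−v₀ = (-0.12000000, -0.11333333, -0.13333333)
m·(v₁−v₀)/dt = (-3.6000, -3.4000, -4.0000)
ω₁ − ω₀ = (-0.02960000, 0.06714286, 0.01777778)
precession coupling = (0.0096, 0.0160, -0.0120)
τ = I·(Δω/dt) + ω₀×(Iω₀) = (-0.0200, 0.1100, 0.0200)

F = (-3.6000, -3.4000, -4.0000)
τ = (-0.0200, 0.1100, 0.0200)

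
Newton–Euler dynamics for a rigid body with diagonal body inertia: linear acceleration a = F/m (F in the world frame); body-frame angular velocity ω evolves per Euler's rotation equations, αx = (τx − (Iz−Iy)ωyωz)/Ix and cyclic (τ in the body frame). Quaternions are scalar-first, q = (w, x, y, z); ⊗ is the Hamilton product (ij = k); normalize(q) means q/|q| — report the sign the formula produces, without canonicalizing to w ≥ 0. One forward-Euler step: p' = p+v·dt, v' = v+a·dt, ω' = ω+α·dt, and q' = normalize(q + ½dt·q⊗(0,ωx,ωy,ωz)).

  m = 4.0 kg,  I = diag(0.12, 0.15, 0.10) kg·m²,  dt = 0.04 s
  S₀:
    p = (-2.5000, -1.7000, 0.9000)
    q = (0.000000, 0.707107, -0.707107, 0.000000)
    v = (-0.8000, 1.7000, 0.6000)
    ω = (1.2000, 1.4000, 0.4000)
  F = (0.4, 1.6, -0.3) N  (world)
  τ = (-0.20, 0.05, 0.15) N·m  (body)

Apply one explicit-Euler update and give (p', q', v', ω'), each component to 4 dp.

p' = (-2.5320, -1.6320, 0.9240)
q' = (0.0028, 0.7010, -0.7123, 0.0367)
v' = (-0.7960, 1.7160, 0.5970)
ω' = (1.1427, 1.4108, 0.4398)

ω×(Iω) gyroscopic = (-0.0280, 0.0096, 0.0504)
α = I⁻¹(τ − ω×Iω) = (-1.4333, 0.2693, 0.9960)
new body rate ω' = (1.1427, 1.4108, 0.4398)
Hamilton product q⊗(0,ω) = (0.1414214, -0.2828428, -0.2828428, 1.8384782)
q' = normalize(q + ½dt·q⊗(0,ω)) = (0.0028, 0.7010, -0.7123, 0.0367)
a = (0.1000, 0.4000, -0.0750)
new position p' = (-2.5320, -1.6320, 0.9240)
v' = v + a·dt = (-0.7960, 1.7160, 0.5970)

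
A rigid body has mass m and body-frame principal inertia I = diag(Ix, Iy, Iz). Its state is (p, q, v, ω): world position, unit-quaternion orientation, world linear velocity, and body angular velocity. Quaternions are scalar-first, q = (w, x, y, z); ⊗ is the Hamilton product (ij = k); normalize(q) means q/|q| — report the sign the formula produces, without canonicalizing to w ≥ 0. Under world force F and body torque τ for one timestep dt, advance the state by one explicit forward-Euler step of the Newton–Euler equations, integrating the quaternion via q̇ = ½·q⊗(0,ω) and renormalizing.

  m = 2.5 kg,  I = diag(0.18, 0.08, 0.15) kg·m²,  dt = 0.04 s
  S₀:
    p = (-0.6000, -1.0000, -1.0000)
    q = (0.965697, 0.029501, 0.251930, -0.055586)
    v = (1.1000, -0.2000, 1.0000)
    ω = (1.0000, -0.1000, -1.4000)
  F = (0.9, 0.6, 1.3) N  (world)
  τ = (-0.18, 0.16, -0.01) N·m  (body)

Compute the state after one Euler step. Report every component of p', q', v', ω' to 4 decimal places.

(τ − ω×Iω)/I = (-1.0544, 2.5250, -0.1333)
ω' = ω + α·dt = (0.9578, 0.0010, -1.4053)
Hamilton product q⊗(0,ω) = (-0.0821284, 0.6074364, -0.1108543, -1.6068559)
q + ½dt·q⊗(0,ω), renormalized = (0.9635, 0.0416, 0.2496, -0.0877)
a = (0.3600, 0.2400, 0.5200)
p' = p + v·dt = (-0.5560, -1.0080, -0.9600)
new velocity v' = (1.1144, -0.1904, 1.0208)

p' = (-0.5560, -1.0080, -0.9600)
q' = (0.9635, 0.0416, 0.2496, -0.0877)
v' = (1.1144, -0.1904, 1.0208)
ω' = (0.9578, 0.0010, -1.4053)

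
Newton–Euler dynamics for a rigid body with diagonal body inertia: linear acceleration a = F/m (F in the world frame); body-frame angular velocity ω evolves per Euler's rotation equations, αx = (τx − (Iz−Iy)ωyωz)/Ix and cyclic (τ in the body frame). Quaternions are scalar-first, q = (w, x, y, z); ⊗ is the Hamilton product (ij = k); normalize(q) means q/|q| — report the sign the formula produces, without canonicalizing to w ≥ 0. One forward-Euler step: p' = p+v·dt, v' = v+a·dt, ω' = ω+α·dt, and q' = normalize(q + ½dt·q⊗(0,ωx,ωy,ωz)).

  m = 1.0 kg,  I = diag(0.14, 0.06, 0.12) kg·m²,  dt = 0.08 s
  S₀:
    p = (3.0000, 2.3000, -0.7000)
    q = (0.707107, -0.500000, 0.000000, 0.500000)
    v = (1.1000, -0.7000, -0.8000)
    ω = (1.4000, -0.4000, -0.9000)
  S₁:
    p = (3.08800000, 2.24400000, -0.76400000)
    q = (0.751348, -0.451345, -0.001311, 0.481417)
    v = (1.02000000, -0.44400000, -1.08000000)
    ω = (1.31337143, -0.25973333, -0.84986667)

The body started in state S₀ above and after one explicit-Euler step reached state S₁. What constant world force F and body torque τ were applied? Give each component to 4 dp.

ω₁ − ω₀ = (-0.08662857, 0.14026667, 0.05013333)
ω₀×(Iω₀) = (0.0216, -0.0252, 0.0448)
I·α + gyro = (-0.1300, 0.0800, 0.1200)
v₁ − v₀ = (-0.08000000, 0.25600000, -0.28000000)
m·(v₁−v₀)/dt = (-1.0000, 3.2000, -3.5000)

F = (-1.0000, 3.2000, -3.5000)
τ = (-0.1300, 0.0800, 0.1200)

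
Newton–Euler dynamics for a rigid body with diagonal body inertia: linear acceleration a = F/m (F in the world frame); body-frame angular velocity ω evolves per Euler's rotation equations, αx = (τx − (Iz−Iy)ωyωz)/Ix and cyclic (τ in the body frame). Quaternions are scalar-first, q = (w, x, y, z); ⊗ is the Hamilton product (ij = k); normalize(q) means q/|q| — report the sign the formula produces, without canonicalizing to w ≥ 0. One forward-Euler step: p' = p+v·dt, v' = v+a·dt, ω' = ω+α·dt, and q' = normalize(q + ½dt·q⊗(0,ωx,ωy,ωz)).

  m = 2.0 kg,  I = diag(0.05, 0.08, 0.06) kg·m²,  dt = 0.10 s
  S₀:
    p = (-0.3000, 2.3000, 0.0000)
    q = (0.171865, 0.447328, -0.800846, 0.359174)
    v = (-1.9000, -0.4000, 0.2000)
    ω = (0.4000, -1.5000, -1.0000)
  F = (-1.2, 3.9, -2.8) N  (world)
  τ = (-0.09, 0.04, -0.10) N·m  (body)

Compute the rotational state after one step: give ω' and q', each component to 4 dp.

precession coupling ω×(Iω) = (-0.0300, 0.0040, -0.0180)
(τ − ω×Iω)/I = (-1.2000, 0.4500, -1.3667)
new body rate ω' = (0.2800, -1.4550, -1.1367)
Hamilton product q⊗(0,ω) = (-1.0210262, 1.4083530, 0.3332001, -0.5225186)
q + ½dt·q⊗(0,ω), renormalized = (0.1203, 0.5156, -0.7809, 0.3316)

ω' = (0.2800, -1.4550, -1.1367)
q' = (0.1203, 0.5156, -0.7809, 0.3316)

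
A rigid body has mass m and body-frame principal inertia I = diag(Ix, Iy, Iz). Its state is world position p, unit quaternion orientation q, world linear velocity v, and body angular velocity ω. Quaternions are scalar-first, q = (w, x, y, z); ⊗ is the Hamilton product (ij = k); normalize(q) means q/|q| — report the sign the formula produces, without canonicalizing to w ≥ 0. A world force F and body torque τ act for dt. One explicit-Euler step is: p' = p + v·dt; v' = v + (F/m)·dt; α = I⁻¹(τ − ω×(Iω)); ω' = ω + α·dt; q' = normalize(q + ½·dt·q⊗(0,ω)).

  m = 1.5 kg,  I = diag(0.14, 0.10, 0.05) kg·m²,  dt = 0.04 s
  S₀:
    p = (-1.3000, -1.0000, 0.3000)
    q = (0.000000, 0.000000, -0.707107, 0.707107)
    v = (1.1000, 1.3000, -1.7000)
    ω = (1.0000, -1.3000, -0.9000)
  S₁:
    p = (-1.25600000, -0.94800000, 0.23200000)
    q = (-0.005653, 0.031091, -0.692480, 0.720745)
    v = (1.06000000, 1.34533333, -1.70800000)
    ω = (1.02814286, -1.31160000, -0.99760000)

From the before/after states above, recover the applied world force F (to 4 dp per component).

F = (-1.5000, 1.7000, -0.3000)

v₁ − v₀ = (-0.04000000, 0.04533333, -0.00800000)
m·(v₁−v₀)/dt = (-1.5000, 1.7000, -0.3000)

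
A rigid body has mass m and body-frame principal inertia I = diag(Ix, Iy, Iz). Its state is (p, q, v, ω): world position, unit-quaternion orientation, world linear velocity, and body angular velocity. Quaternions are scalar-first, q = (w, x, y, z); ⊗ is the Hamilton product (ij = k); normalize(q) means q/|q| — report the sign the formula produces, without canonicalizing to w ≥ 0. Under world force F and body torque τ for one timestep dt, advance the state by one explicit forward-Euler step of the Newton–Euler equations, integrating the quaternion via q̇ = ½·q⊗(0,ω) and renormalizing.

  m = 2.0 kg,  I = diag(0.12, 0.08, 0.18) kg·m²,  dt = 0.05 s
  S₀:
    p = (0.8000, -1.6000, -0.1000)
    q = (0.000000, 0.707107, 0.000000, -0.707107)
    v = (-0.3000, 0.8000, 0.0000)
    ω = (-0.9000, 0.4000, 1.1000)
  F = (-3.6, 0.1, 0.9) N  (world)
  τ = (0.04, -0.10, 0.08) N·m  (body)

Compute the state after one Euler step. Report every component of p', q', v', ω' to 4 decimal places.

p' = (0.7850, -1.5600, -0.1000)
q' = (0.0353, 0.7137, -0.0035, -0.6996)
v' = (-0.3900, 0.8025, 0.0225)
ω' = (-0.9017, 0.3004, 1.1182)

angular accel α = (-0.0333, -1.9925, 0.3644)
ω + α·dt = (-0.9017, 0.3004, 1.1182)
2q̇ = q⊗(0,ω) = (1.4142140, 0.2828428, -0.1414214, 0.2828428)
q + ½dt·q⊗(0,ω), renormalized = (0.0353, 0.7137, -0.0035, -0.6996)
linear accel F/m = (-1.8000, 0.0500, 0.4500)
p + v·dt = (0.7850, -1.5600, -0.1000)
v' = v + a·dt = (-0.3900, 0.8025, 0.0225)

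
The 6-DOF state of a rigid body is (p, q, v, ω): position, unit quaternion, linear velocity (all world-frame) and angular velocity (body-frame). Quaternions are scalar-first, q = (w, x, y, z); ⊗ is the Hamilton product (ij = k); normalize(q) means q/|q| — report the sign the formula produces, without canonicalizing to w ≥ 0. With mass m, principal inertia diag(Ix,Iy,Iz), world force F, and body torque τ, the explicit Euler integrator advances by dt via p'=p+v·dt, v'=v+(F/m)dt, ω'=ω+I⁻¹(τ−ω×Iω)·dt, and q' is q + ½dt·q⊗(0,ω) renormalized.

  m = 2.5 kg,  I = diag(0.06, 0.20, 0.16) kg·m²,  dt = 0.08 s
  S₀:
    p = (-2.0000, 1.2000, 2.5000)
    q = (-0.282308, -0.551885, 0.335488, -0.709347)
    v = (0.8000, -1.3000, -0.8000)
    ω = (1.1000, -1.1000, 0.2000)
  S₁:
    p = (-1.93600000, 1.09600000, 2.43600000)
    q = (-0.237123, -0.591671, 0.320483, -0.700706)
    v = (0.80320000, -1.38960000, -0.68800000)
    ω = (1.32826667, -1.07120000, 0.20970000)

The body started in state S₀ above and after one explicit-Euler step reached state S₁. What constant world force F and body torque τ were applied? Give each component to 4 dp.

velocity change Δv = (0.00320000, -0.08960000, 0.11200000)
applied force F = (0.1000, -2.8000, 3.5000)
rate change Δω = (0.22826667, 0.02880000, 0.00970000)
τ = I·(Δω/dt) + ω₀×(Iω₀) = (0.1800, 0.0500, -0.1500)

F = (0.1000, -2.8000, 3.5000)
τ = (0.1800, 0.0500, -0.1500)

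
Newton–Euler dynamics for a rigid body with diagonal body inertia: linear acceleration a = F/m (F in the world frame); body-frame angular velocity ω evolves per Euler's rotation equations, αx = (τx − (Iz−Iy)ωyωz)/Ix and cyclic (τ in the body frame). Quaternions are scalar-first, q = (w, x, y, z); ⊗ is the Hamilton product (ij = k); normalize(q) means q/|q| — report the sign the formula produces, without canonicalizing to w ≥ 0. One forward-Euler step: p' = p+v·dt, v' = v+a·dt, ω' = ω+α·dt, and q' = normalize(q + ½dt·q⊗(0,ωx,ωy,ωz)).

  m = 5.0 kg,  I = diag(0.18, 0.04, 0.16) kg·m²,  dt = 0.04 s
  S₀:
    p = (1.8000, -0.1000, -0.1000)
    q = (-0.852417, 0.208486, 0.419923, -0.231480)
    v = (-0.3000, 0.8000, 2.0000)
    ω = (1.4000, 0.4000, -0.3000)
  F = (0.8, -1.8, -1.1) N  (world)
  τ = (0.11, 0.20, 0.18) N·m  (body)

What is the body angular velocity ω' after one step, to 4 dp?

α = I⁻¹(τ − ω×Iω) = (0.6911, 5.2100, 1.6150)
ω + α·dt = (1.4276, 0.6084, -0.2354)

ω' = (1.4276, 0.6084, -0.2354)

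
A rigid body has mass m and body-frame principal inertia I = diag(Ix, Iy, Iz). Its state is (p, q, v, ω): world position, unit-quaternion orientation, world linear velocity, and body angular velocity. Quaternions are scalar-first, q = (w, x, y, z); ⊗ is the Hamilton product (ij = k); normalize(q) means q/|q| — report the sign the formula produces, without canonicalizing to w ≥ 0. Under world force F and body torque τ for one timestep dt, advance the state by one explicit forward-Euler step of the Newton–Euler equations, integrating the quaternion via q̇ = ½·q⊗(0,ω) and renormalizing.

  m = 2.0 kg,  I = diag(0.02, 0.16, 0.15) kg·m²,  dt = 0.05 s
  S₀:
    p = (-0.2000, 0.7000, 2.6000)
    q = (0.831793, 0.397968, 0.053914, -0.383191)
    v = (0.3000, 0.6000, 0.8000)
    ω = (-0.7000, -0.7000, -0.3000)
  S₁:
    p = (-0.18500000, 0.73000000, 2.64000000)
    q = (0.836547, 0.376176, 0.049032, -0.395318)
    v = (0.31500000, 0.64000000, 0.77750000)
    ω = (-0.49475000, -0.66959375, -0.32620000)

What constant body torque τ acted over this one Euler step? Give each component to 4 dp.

ω₁ − ω₀ = (0.20525000, 0.03040625, -0.02620000)
precession coupling = (-0.0021, -0.0273, 0.0686)
I·α + gyro = (0.0800, 0.0700, -0.0100)

τ = (0.0800, 0.0700, -0.0100)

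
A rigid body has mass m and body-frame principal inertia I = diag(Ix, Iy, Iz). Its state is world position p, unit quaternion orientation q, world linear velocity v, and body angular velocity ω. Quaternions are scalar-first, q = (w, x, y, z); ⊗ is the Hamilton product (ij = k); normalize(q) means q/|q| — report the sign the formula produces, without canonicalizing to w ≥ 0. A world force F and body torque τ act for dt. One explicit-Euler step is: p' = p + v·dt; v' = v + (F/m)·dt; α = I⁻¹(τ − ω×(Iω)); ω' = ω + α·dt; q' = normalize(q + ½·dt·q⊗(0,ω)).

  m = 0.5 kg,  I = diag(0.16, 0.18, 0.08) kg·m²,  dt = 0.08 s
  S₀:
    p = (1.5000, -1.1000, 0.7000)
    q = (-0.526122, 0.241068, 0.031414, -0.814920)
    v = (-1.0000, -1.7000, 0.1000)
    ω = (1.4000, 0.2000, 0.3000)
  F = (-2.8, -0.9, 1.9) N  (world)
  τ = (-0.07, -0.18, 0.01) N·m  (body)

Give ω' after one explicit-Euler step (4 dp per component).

ω×(Iω) gyroscopic = (-0.0060, 0.0336, 0.0056)
angular accel α = (-0.4000, -1.1867, 0.0550)
ω' = ω + α·dt = (1.3680, 0.1051, 0.3044)

ω' = (1.3680, 0.1051, 0.3044)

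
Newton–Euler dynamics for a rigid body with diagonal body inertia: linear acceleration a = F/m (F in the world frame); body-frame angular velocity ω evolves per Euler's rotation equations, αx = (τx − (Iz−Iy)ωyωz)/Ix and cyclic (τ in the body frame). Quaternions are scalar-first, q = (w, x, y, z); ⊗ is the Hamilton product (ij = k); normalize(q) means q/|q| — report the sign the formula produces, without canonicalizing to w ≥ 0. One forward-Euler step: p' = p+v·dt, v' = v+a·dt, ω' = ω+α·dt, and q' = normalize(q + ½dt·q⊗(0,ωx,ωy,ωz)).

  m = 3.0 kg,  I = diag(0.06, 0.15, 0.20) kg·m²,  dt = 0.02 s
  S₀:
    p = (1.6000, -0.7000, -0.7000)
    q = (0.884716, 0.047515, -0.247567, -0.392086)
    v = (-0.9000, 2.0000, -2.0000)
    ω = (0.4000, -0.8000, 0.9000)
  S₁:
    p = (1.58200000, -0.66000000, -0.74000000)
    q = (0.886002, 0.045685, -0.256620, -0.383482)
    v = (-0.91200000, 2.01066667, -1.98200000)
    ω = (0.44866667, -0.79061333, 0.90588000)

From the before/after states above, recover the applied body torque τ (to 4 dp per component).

rate change Δω = (0.04866667, 0.00938667, 0.00588000)
gyro term ω₀×Iω₀ = (-0.0360, -0.0504, -0.0288)
I·α + gyro = (0.1100, 0.0200, 0.0300)

τ = (0.1100, 0.0200, 0.0300)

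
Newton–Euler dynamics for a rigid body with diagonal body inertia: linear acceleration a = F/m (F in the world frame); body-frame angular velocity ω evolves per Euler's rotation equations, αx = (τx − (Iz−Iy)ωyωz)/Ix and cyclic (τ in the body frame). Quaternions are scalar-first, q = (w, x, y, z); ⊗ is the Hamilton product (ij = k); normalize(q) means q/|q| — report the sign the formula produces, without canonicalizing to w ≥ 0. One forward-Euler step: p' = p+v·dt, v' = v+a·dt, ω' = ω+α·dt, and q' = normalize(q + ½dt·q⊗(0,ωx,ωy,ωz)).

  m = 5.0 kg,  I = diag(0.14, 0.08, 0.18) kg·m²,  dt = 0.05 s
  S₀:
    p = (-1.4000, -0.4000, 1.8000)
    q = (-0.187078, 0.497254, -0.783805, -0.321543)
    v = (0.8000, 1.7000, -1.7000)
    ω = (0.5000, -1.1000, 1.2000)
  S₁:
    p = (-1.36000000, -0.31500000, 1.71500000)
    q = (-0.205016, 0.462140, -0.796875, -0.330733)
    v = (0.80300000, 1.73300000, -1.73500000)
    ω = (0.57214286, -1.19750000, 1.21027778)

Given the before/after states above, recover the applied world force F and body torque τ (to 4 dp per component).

F = (0.3000, 3.3000, -3.5000)
τ = (0.0700, -0.1800, 0.0700)

v₁ − v₀ = (0.00300000, 0.03300000, -0.03500000)
applied force F = (0.3000, 3.3000, -3.5000)
Δω = ω₁−ω₀ = (0.07214286, -0.09750000, 0.01027778)
I·α + gyro = (0.0700, -0.1800, 0.0700)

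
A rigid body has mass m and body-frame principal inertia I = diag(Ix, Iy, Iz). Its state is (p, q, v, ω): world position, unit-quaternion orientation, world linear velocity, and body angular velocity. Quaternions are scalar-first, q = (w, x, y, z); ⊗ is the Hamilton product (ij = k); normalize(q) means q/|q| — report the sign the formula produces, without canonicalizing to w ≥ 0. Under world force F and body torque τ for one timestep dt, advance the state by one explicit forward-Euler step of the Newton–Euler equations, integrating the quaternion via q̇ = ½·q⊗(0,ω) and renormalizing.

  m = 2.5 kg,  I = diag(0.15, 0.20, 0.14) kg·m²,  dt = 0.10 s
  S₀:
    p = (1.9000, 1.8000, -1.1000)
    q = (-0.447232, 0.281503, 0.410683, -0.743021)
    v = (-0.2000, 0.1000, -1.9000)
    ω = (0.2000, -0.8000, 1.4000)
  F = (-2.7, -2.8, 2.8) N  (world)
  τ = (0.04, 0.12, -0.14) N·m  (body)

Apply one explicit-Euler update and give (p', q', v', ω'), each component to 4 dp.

p' = (1.8800, 1.8100, -1.2900)
q' = (-0.3804, 0.2752, 0.4001, -0.7871)
v' = (-0.3080, -0.0120, -1.7880)
ω' = (0.1819, -0.7414, 1.3057)

α = I⁻¹(τ − ω×Iω) = (-0.1813, 0.5860, -0.9429)
ω' = ω + α·dt = (0.1819, -0.7414, 1.3057)
Hamilton product q⊗(0,ω) = (1.3124752, -0.1089070, -0.1849228, -0.9334638)
q' = normalize(q + ½dt·q⊗(0,ω)) = (-0.3804, 0.2752, 0.4001, -0.7871)
linear accel F/m = (-1.0800, -1.1200, 1.1200)
new position p' = (1.8800, 1.8100, -1.2900)
new velocity v' = (-0.3080, -0.0120, -1.7880)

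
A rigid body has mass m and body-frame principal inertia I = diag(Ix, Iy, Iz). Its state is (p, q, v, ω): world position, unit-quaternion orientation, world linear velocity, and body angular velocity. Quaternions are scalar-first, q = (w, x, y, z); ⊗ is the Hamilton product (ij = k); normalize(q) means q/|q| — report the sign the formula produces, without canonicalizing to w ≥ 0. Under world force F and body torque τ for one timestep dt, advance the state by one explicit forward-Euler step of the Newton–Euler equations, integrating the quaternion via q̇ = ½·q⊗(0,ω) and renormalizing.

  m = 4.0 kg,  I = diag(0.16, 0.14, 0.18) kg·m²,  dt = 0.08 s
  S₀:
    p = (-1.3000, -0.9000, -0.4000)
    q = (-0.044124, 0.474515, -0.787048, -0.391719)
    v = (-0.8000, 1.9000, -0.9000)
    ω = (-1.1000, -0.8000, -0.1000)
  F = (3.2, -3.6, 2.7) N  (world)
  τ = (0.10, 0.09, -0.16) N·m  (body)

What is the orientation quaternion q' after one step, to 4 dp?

Hamilton product q⊗(0,ω) = (-0.1468438, -0.1861340, 0.5136416, -1.2409524)
q + ½dt·q⊗(0,ω), renormalized = (-0.0499, 0.4664, -0.7654, -0.4407)

q' = (-0.0499, 0.4664, -0.7654, -0.4407)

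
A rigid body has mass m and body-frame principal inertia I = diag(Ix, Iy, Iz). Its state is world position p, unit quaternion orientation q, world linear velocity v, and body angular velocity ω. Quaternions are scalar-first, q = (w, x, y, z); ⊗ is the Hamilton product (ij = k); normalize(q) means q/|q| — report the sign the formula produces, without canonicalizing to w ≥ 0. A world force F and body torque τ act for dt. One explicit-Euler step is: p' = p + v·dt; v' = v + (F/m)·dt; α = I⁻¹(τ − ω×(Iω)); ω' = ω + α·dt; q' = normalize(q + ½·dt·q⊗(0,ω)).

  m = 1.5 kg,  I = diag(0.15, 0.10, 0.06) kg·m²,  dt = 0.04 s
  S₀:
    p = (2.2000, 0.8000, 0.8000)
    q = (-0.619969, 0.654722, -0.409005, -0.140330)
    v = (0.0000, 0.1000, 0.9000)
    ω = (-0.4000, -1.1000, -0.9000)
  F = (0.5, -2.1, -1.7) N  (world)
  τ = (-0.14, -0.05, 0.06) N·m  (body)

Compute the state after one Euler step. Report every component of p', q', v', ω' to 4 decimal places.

a = F/m = (0.3333, -1.4000, -1.1333)
new position p' = (2.2000, 0.8040, 0.8360)
v' = v + a·dt = (0.0133, 0.0440, 0.8547)
(τ − ω×Iω)/I = (-0.6693, -0.8240, 1.3667)
ω + α·dt = (-0.4268, -1.1330, -0.8453)
q⊗(0,ω) = (-0.3143137, 0.4617291, 1.3273477, -0.3258241)
q + ½dt·q⊗(0,ω), renormalized = (-0.6260, 0.6637, -0.3823, -0.1468)

p' = (2.2000, 0.8040, 0.8360)
q' = (-0.6260, 0.6637, -0.3823, -0.1468)
v' = (0.0133, 0.0440, 0.8547)
ω' = (-0.4268, -1.1330, -0.8453)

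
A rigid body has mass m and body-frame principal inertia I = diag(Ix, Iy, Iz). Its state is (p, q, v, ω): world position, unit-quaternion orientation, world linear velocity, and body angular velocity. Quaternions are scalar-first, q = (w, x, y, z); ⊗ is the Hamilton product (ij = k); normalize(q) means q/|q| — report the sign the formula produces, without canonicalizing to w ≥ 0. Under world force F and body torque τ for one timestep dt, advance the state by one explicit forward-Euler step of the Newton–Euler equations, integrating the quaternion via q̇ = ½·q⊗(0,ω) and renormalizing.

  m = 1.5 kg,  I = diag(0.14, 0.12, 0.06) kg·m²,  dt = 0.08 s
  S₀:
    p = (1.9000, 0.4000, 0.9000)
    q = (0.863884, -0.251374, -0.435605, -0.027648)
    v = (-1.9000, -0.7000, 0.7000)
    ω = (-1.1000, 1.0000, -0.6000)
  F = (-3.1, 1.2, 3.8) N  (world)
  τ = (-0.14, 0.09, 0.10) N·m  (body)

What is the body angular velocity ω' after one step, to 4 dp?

ω' = (-1.2006, 1.0248, -0.4960)

angular accel α = (-1.2571, 0.3100, 1.3000)
ω' = ω + α·dt = (-1.2006, 1.0248, -0.4960)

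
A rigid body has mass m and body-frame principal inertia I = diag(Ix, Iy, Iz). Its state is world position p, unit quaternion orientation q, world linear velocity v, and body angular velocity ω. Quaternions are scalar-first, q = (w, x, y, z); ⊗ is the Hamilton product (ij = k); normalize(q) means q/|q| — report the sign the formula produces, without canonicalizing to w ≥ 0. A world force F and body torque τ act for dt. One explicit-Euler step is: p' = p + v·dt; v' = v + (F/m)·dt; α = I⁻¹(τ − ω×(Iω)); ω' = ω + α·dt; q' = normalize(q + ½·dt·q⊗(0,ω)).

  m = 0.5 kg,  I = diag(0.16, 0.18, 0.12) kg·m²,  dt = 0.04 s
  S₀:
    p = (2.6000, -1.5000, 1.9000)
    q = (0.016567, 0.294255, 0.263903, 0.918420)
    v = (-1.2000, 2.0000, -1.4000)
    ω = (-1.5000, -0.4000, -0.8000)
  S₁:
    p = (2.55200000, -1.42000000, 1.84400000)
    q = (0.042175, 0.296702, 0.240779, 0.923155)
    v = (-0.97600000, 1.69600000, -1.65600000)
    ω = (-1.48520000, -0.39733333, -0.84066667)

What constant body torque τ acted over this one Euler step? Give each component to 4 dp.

τ = (0.0400, 0.0600, -0.1100)

ω₁ − ω₀ = (0.01480000, 0.00266667, -0.04066667)
precession coupling = (-0.0192, 0.0480, 0.0120)
applied torque τ = (0.0400, 0.0600, -0.1100)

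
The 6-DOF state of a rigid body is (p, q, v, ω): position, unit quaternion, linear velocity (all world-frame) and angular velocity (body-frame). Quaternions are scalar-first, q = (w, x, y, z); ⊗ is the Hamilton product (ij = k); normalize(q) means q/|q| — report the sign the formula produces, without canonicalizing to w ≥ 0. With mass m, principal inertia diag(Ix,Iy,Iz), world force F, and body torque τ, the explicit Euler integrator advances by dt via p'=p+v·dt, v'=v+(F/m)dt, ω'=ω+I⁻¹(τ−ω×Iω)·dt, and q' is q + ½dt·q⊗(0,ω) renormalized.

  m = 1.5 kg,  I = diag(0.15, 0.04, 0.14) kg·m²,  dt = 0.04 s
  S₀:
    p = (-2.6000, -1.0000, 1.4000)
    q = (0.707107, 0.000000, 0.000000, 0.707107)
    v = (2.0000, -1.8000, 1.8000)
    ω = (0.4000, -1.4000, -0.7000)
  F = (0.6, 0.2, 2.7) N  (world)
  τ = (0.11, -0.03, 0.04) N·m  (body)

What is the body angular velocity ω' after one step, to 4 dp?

ω' = (0.4032, -1.4272, -0.7062)

α = I⁻¹(τ − ω×Iω) = (0.0800, -0.6800, -0.1543)
new body rate ω' = (0.4032, -1.4272, -0.7062)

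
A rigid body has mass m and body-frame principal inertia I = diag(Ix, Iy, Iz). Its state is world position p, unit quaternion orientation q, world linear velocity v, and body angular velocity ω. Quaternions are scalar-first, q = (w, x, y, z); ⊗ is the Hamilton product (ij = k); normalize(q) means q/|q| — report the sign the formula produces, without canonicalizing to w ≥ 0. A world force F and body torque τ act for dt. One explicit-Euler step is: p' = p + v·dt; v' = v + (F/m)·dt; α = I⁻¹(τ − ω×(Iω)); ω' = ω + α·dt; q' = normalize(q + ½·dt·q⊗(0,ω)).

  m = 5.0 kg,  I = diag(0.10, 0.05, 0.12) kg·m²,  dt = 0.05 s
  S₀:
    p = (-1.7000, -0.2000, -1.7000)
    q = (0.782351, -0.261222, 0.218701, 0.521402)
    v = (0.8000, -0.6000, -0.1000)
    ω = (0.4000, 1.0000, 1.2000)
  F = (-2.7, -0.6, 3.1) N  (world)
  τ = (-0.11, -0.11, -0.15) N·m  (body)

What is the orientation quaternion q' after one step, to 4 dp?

q⊗(0,ω) = (-0.7398946, 0.0539796, 1.3043782, 0.5901188)
updated quaternion q' = (0.7632, -0.2597, 0.2511, 0.5357)

q' = (0.7632, -0.2597, 0.2511, 0.5357)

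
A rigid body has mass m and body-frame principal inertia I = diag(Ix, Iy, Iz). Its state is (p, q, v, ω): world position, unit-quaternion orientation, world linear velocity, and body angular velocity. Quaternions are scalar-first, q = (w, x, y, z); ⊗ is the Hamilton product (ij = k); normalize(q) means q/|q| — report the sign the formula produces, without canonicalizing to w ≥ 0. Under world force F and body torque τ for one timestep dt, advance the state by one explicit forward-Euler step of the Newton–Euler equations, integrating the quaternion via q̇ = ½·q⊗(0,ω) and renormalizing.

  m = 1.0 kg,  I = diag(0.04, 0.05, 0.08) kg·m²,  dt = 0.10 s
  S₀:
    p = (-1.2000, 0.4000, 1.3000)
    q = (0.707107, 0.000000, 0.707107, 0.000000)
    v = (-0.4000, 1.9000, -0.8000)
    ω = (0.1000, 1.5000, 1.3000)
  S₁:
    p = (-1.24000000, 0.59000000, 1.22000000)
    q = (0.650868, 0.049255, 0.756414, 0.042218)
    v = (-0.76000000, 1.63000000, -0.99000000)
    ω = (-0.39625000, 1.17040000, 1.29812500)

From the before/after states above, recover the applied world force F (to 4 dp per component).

Δv = v₁−v₀ = (-0.36000000, -0.27000000, -0.19000000)
F = m·Δv/dt = (-3.6000, -2.7000, -1.9000)

F = (-3.6000, -2.7000, -1.9000)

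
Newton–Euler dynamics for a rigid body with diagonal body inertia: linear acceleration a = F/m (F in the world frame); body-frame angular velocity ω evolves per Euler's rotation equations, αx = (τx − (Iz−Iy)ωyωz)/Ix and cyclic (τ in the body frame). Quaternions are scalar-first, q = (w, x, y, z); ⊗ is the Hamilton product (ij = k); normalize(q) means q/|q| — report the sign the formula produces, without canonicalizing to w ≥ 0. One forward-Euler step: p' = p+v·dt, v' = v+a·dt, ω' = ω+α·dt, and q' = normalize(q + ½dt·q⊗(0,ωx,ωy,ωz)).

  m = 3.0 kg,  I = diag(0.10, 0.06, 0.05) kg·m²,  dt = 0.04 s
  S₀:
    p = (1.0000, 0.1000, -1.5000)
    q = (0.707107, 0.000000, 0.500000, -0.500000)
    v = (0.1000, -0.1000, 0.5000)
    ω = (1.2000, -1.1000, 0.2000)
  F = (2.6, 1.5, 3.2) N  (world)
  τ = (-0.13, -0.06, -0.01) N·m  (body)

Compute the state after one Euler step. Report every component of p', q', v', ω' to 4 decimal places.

p' = (1.0040, 0.0960, -1.4800)
q' = (0.7197, 0.0080, 0.4722, -0.5089)
v' = (0.1347, -0.0800, 0.5427)
ω' = (1.1471, -1.1480, 0.1498)

a = (0.8667, 0.5000, 1.0667)
p + v·dt = (1.0040, 0.0960, -1.4800)
new velocity v' = (0.1347, -0.0800, 0.5427)
gyro term ω×Iω = (0.0022, 0.0120, 0.0528)
(τ − ω×Iω)/I = (-1.3220, -1.2000, -1.2560)
ω' = ω + α·dt = (1.1471, -1.1480, 0.1498)
2q̇ = q⊗(0,ω) = (0.6500000, 0.3985284, -1.3778177, -0.4585786)
updated quaternion q' = (0.7197, 0.0080, 0.4722, -0.5089)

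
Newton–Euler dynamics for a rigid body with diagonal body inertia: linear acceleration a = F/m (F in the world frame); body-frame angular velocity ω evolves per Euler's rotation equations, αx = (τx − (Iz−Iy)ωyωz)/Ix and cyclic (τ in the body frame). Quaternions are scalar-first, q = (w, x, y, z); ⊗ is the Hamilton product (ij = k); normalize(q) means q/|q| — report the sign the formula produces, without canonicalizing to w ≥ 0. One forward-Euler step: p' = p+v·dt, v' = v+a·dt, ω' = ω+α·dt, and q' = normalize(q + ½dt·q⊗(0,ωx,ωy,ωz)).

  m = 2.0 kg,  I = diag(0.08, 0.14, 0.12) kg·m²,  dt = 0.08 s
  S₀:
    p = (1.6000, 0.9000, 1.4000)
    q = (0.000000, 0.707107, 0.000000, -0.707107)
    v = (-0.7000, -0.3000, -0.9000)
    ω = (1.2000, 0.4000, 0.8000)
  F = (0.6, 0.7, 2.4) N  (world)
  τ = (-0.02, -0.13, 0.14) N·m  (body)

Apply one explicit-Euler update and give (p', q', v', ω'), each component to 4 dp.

p' = p + v·dt = (1.5440, 0.8760, 1.3280)
v + (F/m)dt = (-0.6760, -0.2720, -0.8040)
gyro term ω×Iω = (-0.0064, -0.0384, 0.0288)
α = I⁻¹(τ − ω×Iω) = (-0.1700, -0.6543, 0.9267)
ω' = ω + α·dt = (1.1864, 0.3477, 0.8741)
q⊗(0,ω) = (-0.2828428, 0.2828428, -1.4142140, 0.2828428)
q' = normalize(q + ½dt·q⊗(0,ω)) = (-0.0113, 0.7171, -0.0565, -0.6945)

p' = (1.5440, 0.8760, 1.3280)
q' = (-0.0113, 0.7171, -0.0565, -0.6945)
v' = (-0.6760, -0.2720, -0.8040)
ω' = (1.1864, 0.3477, 0.8741)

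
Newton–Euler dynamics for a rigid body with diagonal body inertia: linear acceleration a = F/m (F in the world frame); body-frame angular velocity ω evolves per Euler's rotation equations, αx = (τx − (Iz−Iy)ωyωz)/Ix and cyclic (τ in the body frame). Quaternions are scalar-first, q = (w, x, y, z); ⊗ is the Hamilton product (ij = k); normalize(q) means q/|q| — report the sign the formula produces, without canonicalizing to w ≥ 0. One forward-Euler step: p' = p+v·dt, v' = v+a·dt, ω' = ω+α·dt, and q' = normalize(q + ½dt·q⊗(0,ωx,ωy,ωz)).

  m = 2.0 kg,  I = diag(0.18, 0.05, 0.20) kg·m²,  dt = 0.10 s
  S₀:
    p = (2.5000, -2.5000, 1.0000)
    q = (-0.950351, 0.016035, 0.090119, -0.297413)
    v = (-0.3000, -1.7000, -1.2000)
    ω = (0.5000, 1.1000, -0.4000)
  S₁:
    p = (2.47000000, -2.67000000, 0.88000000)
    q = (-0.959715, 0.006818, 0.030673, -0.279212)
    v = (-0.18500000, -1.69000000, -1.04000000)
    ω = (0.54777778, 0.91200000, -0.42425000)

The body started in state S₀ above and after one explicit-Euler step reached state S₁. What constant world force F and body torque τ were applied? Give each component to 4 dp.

velocity change Δv = (0.11500000, 0.01000000, 0.16000000)
F = m·Δv/dt = (2.3000, 0.2000, 3.2000)
Δω = ω₁−ω₀ = (0.04777778, -0.18800000, -0.02425000)
I·α + gyro = (0.0200, -0.0900, -0.1200)

F = (2.3000, 0.2000, 3.2000)
τ = (0.0200, -0.0900, -0.1200)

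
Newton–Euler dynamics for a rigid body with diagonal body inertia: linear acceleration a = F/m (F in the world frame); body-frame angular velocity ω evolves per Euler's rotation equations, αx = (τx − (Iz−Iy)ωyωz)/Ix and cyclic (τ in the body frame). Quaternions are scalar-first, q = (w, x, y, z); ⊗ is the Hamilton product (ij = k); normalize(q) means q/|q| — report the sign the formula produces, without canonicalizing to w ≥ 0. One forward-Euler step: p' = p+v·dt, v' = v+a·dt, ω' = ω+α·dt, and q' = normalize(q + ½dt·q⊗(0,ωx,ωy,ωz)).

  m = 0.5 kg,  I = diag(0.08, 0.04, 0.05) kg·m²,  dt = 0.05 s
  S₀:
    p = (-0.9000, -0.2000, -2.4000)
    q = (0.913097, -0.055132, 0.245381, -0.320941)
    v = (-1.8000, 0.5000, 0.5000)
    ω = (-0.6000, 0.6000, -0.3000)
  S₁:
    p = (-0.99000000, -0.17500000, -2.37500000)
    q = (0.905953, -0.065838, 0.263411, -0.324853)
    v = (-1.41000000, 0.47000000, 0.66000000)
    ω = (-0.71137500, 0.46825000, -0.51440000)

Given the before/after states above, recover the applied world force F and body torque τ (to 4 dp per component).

F = (3.9000, -0.3000, 1.6000)
τ = (-0.1800, -0.1000, -0.2000)

v₁ − v₀ = (0.39000000, -0.03000000, 0.16000000)
applied force F = (3.9000, -0.3000, 1.6000)
rate change Δω = (-0.11137500, -0.13175000, -0.21440000)
ω₀×(Iω₀) = (-0.0018, 0.0054, 0.0144)
I·α + gyro = (-0.1800, -0.1000, -0.2000)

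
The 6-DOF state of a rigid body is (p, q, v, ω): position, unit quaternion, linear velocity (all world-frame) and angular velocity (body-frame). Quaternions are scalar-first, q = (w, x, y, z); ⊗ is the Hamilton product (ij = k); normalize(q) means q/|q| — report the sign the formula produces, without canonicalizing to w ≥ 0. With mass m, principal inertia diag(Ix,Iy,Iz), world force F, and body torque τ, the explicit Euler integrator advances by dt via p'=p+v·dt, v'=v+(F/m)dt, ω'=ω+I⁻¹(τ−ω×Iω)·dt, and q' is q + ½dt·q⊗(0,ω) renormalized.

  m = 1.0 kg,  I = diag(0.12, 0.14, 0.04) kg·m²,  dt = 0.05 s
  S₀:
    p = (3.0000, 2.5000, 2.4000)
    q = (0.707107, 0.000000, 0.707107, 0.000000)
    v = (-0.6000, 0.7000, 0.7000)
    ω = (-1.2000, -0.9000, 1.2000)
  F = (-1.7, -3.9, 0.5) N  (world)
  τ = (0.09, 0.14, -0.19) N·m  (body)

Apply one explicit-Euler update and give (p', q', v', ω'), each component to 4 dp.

a = (-1.7000, -3.9000, 0.5000)
new position p' = (2.9700, 2.5350, 2.4350)
new velocity v' = (-0.6850, 0.5050, 0.7250)
ω×(Iω) gyroscopic = (0.1080, -0.1152, 0.0216)
(τ − ω×Iω)/I = (-0.1500, 1.8229, -5.2900)
ω' = ω + α·dt = (-1.2075, -0.8089, 0.9355)
2q̇ = q⊗(0,ω) = (0.6363963, 0.0000000, -0.6363963, 1.6970568)
q + ½dt·q⊗(0,ω), renormalized = (0.7222, 0.0000, 0.6904, 0.0424)

p' = (2.9700, 2.5350, 2.4350)
q' = (0.7222, 0.0000, 0.6904, 0.0424)
v' = (-0.6850, 0.5050, 0.7250)
ω' = (-1.2075, -0.8089, 0.9355)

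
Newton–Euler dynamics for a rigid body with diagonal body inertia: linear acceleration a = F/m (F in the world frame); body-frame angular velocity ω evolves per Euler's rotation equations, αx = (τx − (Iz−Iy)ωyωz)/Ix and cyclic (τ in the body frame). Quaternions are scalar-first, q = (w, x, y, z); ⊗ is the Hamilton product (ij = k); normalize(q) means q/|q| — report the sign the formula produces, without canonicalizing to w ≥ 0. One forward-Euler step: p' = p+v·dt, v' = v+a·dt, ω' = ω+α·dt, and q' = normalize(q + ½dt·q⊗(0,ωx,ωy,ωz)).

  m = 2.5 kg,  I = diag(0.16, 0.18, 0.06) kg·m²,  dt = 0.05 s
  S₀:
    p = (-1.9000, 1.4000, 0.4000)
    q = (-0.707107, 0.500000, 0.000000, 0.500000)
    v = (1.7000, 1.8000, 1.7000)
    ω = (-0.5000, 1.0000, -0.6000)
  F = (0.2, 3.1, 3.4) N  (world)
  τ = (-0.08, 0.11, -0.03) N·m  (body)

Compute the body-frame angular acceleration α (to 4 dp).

α = (-0.9500, 0.4444, -0.3333)

precession coupling ω×(Iω) = (0.0720, 0.0300, -0.0100)
angular accel α = (-0.9500, 0.4444, -0.3333)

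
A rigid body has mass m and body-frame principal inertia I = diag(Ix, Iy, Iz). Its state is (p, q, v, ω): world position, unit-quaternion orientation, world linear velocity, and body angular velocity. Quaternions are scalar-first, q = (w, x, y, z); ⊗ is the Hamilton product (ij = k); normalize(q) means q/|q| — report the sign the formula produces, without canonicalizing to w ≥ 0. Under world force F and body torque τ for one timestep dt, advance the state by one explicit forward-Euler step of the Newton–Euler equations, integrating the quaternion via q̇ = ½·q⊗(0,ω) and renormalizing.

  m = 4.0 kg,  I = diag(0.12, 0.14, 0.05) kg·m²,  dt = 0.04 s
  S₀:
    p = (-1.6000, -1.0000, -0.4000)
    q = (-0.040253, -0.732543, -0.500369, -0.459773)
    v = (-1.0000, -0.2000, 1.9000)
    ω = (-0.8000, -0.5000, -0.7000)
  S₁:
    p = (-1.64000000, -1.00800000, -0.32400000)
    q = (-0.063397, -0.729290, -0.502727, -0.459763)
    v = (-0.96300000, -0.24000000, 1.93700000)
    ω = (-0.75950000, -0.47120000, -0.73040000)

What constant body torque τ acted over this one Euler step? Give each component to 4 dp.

τ = (0.0900, 0.1400, -0.0300)

Δω = ω₁−ω₀ = (0.04050000, 0.02880000, -0.03040000)
precession coupling = (-0.0315, 0.0392, 0.0080)
τ = I·(Δω/dt) + ω₀×(Iω₀) = (0.0900, 0.1400, -0.0300)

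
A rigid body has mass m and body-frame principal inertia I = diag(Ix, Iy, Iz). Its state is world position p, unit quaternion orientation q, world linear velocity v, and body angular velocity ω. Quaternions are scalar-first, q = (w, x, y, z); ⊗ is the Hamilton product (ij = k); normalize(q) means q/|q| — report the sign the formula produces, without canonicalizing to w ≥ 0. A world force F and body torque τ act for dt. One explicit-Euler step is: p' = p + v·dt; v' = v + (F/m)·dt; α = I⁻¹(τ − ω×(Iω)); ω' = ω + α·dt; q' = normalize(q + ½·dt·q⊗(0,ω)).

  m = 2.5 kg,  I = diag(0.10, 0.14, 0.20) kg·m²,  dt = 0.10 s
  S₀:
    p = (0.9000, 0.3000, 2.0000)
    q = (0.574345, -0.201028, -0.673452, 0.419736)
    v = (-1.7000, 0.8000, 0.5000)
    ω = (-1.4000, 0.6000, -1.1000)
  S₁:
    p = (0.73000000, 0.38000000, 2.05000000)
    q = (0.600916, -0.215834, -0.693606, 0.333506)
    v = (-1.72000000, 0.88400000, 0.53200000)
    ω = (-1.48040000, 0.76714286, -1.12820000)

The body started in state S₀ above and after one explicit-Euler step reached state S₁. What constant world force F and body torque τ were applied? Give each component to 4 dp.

F = (-0.5000, 2.1000, 0.8000)
τ = (-0.1200, 0.0800, -0.0900)

velocity change Δv = (-0.02000000, 0.08400000, 0.03200000)
m·(v₁−v₀)/dt = (-0.5000, 2.1000, 0.8000)
Δω = ω₁−ω₀ = (-0.08040000, 0.16714286, -0.02820000)
gyro term ω₀×Iω₀ = (-0.0396, -0.1540, -0.0336)
τ = I·(Δω/dt) + ω₀×(Iω₀) = (-0.1200, 0.0800, -0.0900)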